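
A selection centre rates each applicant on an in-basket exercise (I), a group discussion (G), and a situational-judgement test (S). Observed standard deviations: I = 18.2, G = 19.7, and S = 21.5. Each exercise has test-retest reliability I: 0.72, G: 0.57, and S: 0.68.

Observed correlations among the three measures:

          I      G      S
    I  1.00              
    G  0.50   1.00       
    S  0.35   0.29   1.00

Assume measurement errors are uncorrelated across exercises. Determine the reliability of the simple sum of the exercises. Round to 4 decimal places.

0.8021

Var(I+G+S) = 18.2² + 19.7² + 21.5² + 2·[18.2·19.7·0.50 + 18.2·21.5·0.35 + 19.7·21.5·0.29] = 1181.58 + 878.109 = 2059.69.
Under uncorrelated errors the observed covariances equal the true-score covariances, so only the own-variance terms attenuate.
True-score variance = [18.2²·0.72 + 19.7²·0.57 + 21.5²·0.68] + 878.109 = 774.034 + 878.109 = 1652.14.
Reliability = 1652.14 / 2059.69 = 0.8021.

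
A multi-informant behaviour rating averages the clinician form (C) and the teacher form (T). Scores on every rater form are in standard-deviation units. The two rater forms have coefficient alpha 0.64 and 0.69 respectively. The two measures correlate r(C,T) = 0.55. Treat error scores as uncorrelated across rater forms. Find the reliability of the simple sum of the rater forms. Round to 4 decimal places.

Var(C+T) = 2 + 2·[0.55] = 2 + 1.1 = 3.1.
Because errors are independent across components, Cov(Tᵢ,Tⱼ) = Cov(Xᵢ,Xⱼ); the off-diagonal part of the true-score variance is the same as above.
True-score variance = [0.64 + 0.69] + 1.1 = 1.33 + 1.1 = 2.43.
Reliability = 2.43 / 3.1 = 0.7839.

0.7839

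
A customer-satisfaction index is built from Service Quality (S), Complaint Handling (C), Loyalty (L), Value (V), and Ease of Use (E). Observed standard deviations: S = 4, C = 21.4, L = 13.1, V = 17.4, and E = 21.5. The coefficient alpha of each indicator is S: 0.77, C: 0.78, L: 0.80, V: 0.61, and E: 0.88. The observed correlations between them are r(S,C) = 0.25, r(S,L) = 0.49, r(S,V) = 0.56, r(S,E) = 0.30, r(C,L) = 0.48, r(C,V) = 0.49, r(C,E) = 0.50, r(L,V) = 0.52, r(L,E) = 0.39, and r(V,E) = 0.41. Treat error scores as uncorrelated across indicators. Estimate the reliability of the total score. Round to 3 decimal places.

Var(S+C+L+V+E) = 4² + 21.4² + 13.1² + 17.4² + 21.5² + 2·[4·21.4·0.25 + 4·13.1·0.49 + 4·17.4·0.56 + 4·21.5·0.30 + 21.4·13.1·0.48 + 21.4·17.4·0.49 + 21.4·21.5·0.50 + 13.1·17.4·0.52 + 13.1·21.5·0.39 + 17.4·21.5·0.41] = 1410.58 + 2081.35 = 3491.93.
With uncorrelated errors the cross-covariances are all true-score covariance, so they carry over unchanged; only the diagonal terms shrink to ρᵢσᵢ².
True-score variance = [4²·0.77 + 21.4²·0.78 + 13.1²·0.80 + 17.4²·0.61 + 21.5²·0.88] + 2081.35 = 1098.28 + 2081.35 = 3179.63.
Reliability = 3179.63 / 3491.93 = 0.911.

0.911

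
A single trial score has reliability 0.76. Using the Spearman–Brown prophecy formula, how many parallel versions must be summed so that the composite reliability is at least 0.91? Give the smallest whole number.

k ≥ ρ*(1−ρ₁)/(ρ₁(1−ρ*)) = 0.91·0.24 / (0.76·0.09) = 3.193.
Smallest integer k = 4.

4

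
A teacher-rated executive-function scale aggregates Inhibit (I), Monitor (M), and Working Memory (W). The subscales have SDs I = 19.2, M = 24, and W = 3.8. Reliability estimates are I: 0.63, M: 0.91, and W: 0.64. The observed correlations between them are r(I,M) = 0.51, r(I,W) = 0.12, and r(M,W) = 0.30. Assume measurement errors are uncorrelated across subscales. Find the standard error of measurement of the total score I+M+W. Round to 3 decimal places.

13.908

Var(total) = 959.08 + 542.246 = 1501.33.
True-score variance = 765.645 + 542.246 = 1307.89, so reliability = 0.8712.
Error variance = 1501.33 − 1307.89 = 193.435; SEM = √193.435 = 13.908.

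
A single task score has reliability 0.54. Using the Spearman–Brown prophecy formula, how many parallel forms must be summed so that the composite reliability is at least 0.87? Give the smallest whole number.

k ≥ ρ*(1−ρ₁)/(ρ₁(1−ρ*)) = 0.87·0.46 / (0.54·0.13) = 5.701.
Smallest integer k = 6.

6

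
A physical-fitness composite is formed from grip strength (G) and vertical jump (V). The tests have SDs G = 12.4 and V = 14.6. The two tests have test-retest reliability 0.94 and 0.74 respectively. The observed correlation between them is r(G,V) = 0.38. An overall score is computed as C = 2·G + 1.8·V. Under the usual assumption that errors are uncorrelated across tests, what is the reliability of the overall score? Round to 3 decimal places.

Var(C) = 2²·12.4² + 1.8²·14.6² + 2·[3.6·12.4·14.6·0.38] = 1305.68 + 495.325 = 1801.
With uncorrelated errors the cross-covariances are all true-score covariance, so they carry over unchanged; only the diagonal terms shrink to ρᵢσᵢ².
True-score variance = [2²·12.4²·0.94 + 1.8²·14.6²·0.74] + 495.325 = 1089.21 + 495.325 = 1584.54.
Reliability = 1584.54 / 1801 = 0.880.

0.880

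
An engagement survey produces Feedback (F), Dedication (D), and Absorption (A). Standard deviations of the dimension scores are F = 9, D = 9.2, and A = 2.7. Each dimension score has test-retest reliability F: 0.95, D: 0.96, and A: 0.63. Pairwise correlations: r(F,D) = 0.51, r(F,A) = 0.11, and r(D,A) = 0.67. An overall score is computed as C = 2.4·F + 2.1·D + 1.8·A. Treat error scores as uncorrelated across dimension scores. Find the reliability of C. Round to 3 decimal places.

0.967

Var(C) = 2.4²·9² + 2.1²·9.2² + 1.8²·2.7² + 2·[5.04·9·9.2·0.51 + 4.32·9·2.7·0.11 + 3.78·9.2·2.7·0.67] = 863.442 + 574.573 = 1438.01.
With uncorrelated errors the cross-covariances are all true-score covariance, so they carry over unchanged; only the diagonal terms shrink to ρᵢσᵢ².
True-score variance = [2.4²·9²·0.95 + 2.1²·9.2²·0.96 + 1.8²·2.7²·0.63] + 574.573 = 816.444 + 574.573 = 1391.02.
Reliability = 1391.02 / 1438.01 = 0.967.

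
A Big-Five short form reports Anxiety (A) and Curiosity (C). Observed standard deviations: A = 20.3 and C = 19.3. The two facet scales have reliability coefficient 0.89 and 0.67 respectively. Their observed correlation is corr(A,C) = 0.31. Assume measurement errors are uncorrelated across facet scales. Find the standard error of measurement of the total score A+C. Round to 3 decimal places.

Var(total) = 784.58 + 242.91 = 1027.49.
True-score variance = 616.328 + 242.91 = 859.238, so reliability = 0.8362.
Error variance = 1027.49 − 859.238 = 168.252; SEM = √168.252 = 12.971.

12.971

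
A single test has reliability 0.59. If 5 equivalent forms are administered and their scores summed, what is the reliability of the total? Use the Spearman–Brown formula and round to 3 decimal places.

ρ_k = kρ / (1 + (k−1)ρ) = 5·0.59 / (1 + 4·0.59) = 2.950 / 3.360 = 0.878.

0.878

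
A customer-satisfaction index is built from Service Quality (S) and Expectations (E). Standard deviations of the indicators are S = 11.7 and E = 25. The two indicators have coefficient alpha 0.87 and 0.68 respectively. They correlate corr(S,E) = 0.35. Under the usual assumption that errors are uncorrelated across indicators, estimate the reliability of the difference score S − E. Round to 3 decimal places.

Var(S−E) = 11.7² + 25² − 2·11.7·25·0.35 = 761.89 − 204.75 = 557.14.
Under uncorrelated errors the observed covariances equal the true-score covariances, so only the own-variance terms attenuate.
True-score variance = [11.7²·0.87 + 25²·0.68] − 204.75 = 544.094 − 204.75 = 339.344.
Reliability = 339.344 / 557.14 = 0.609.

0.609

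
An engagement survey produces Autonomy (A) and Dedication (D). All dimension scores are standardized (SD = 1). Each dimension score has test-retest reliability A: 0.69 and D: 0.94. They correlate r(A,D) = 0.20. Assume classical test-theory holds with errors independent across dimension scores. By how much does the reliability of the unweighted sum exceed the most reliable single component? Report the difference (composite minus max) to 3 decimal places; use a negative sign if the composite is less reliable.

-0.094

Var(sum) = 2 + 0.4 = 2.4; true-score variance = 1.63 + 0.4 = 2.03; composite reliability = 0.8458.
Max component reliability = 0.9400.
Difference = 0.8458 − 0.9400 = -0.094.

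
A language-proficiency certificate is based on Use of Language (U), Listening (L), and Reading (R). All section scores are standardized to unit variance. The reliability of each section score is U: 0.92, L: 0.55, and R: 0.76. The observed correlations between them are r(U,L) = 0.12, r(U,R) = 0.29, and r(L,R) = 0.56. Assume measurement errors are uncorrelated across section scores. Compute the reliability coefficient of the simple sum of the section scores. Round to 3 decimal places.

0.844

Var(U+L+R) = 3 + 2·[0.12 + 0.29 + 0.56] = 3 + 1.94 = 4.94.
Under uncorrelated errors the observed covariances equal the true-score covariances, so only the own-variance terms attenuate.
True-score variance = [0.92 + 0.55 + 0.76] + 1.94 = 2.23 + 1.94 = 4.17.
Reliability = 4.17 / 4.94 = 0.844.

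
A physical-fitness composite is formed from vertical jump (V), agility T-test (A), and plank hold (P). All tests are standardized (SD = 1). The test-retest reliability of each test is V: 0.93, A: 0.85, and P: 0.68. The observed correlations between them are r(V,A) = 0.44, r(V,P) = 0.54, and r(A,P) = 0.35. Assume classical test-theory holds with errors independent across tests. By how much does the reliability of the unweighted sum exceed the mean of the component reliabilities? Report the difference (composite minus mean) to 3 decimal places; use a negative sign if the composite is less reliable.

0.085

Var(sum) = 3 + 2.66 = 5.66; true-score variance = 2.46 + 2.66 = 5.12; composite reliability = 0.9046.
Mean component reliability = 0.8200.
Difference = 0.9046 − 0.8200 = 0.085.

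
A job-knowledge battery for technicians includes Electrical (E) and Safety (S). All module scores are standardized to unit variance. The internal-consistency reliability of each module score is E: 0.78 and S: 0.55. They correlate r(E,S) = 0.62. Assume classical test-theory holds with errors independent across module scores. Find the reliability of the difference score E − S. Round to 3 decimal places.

0.118

Var(E−S) = 1 + 1 − 2·0.62 = 2 − 1.24 = 0.76.
Under uncorrelated errors the observed covariances equal the true-score covariances, so only the own-variance terms attenuate.
True-score variance = [0.78 + 0.55] − 1.24 = 1.33 − 1.24 = 0.09.
Reliability = 0.09 / 0.76 = 0.118.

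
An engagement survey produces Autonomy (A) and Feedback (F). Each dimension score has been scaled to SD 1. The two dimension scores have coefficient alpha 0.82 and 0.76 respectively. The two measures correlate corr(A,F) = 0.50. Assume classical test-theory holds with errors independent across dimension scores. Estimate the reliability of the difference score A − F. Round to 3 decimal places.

Var(A−F) = 1 + 1 − 2·0.50 = 2 − 1 = 1.
With uncorrelated errors the cross-covariances are all true-score covariance, so they carry over unchanged; only the diagonal terms shrink to ρᵢσᵢ².
True-score variance = [0.82 + 0.76] − 1 = 1.58 − 1 = 0.58.
Reliability = 0.58 / 1 = 0.580.

0.580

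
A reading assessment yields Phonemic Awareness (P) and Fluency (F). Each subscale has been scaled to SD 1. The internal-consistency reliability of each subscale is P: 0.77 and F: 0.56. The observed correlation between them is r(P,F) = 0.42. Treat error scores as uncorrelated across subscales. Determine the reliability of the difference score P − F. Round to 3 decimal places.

0.422

Var(P−F) = 1 + 1 − 2·0.42 = 2 − 0.84 = 1.16.
Because errors are independent across components, Cov(Tᵢ,Tⱼ) = Cov(Xᵢ,Xⱼ); the off-diagonal part of the true-score variance is the same as above.
True-score variance = [0.77 + 0.56] − 0.84 = 1.33 − 0.84 = 0.49.
Reliability = 0.49 / 1.16 = 0.422.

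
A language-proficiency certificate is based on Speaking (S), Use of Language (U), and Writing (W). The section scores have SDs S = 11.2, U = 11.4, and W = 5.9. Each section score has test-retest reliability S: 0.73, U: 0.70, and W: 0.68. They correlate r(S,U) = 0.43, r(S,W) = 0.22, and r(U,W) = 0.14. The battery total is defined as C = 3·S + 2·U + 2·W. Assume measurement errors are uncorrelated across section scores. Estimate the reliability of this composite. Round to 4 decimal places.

Var(C) = 3²·11.2² + 2²·11.4² + 2²·5.9² + 2·[6·11.2·11.4·0.43 + 6·11.2·5.9·0.22 + 4·11.4·5.9·0.14] = 1788.04 + 908.611 = 2696.65.
Under uncorrelated errors the observed covariances equal the true-score covariances, so only the own-variance terms attenuate.
True-score variance = [3²·11.2²·0.73 + 2²·11.4²·0.70 + 2²·5.9²·0.68] + 908.611 = 1282.71 + 908.611 = 2191.32.
Reliability = 2191.32 / 2696.65 = 0.8126.

0.8126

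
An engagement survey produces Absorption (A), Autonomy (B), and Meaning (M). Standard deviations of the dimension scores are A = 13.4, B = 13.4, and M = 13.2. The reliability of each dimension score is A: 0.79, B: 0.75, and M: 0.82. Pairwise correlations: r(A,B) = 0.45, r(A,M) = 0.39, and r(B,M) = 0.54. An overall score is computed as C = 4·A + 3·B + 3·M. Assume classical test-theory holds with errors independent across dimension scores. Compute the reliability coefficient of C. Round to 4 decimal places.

Var(C) = 4²·13.4² + 3²·13.4² + 3²·13.2² + 2·[12·13.4·13.4·0.45 + 12·13.4·13.2·0.39 + 9·13.4·13.2·0.54] = 6057.16 + 5314.12 = 11371.3.
With uncorrelated errors the cross-covariances are all true-score covariance, so they carry over unchanged; only the diagonal terms shrink to ρᵢσᵢ².
True-score variance = [4²·13.4²·0.79 + 3²·13.4²·0.75 + 3²·13.2²·0.82] + 5314.12 = 4767.56 + 5314.12 = 10081.7.
Reliability = 10081.7 / 11371.3 = 0.8866.

0.8866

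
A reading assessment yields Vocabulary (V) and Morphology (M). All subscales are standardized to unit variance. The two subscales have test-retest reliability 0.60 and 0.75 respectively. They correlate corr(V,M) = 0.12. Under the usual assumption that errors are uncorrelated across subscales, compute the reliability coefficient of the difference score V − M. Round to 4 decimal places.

0.6307

Var(V−M) = 1 + 1 − 2·0.12 = 2 − 0.24 = 1.76.
Under uncorrelated errors the observed covariances equal the true-score covariances, so only the own-variance terms attenuate.
True-score variance = [0.60 + 0.75] − 0.24 = 1.35 − 0.24 = 1.11.
Reliability = 1.11 / 1.76 = 0.6307.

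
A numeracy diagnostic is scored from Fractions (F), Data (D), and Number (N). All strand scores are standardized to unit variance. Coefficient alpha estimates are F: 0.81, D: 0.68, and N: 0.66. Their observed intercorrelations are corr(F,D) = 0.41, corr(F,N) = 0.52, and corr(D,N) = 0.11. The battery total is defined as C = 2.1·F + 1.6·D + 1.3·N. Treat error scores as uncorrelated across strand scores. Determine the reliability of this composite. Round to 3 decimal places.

Var(C) = 2.1² + 1.6² + 1.3² + 2·[3.36·0.41 + 2.73·0.52 + 2.08·0.11] = 8.66 + 6.052 = 14.712.
Because errors are independent across components, Cov(Tᵢ,Tⱼ) = Cov(Xᵢ,Xⱼ); the off-diagonal part of the true-score variance is the same as above.
True-score variance = [2.1²·0.81 + 1.6²·0.68 + 1.3²·0.66] + 6.052 = 6.4283 + 6.052 = 12.4803.
Reliability = 12.4803 / 14.712 = 0.848.

0.848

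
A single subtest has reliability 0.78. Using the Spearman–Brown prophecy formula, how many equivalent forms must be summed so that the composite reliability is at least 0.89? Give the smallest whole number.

k ≥ ρ*(1−ρ₁)/(ρ₁(1−ρ*)) = 0.89·0.22 / (0.78·0.11) = 2.282.
Smallest integer k = 3.

3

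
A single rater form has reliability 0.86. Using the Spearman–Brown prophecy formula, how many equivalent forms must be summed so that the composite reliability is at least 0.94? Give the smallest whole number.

3

k ≥ ρ*(1−ρ₁)/(ρ₁(1−ρ*)) = 0.94·0.14 / (0.86·0.06) = 2.550.
Smallest integer k = 3.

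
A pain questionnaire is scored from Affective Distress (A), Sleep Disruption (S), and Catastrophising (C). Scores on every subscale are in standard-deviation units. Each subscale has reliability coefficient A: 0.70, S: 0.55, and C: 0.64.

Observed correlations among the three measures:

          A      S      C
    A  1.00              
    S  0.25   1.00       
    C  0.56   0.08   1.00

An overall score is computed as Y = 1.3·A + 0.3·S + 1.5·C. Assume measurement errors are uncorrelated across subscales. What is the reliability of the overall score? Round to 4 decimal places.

Var(Y) = 1.3² + 0.3² + 1.5² + 2·[0.39·0.25 + 1.95·0.56 + 0.45·0.08] = 4.03 + 2.451 = 6.481.
Because errors are independent across components, Cov(Tᵢ,Tⱼ) = Cov(Xᵢ,Xⱼ); the off-diagonal part of the true-score variance is the same as above.
True-score variance = [1.3²·0.70 + 0.3²·0.55 + 1.5²·0.64] + 2.451 = 2.6725 + 2.451 = 5.1235.
Reliability = 5.1235 / 6.481 = 0.7905.

0.7905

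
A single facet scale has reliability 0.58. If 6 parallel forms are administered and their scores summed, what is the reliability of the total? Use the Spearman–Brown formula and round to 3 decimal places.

ρ_k = kρ / (1 + (k−1)ρ) = 6·0.58 / (1 + 5·0.58) = 3.480 / 3.900 = 0.892.

0.892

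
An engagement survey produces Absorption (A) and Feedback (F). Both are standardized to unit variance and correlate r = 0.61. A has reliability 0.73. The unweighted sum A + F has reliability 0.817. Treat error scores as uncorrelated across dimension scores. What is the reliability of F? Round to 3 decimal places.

0.681

Var(A+F) = 2 + 2·0.61 = 3.220.
True-score variance = ρ_A + ρ_F + 2·0.61, so 0.817 = (0.73 + ρ_F + 1.22) / 3.220.
ρ_F = 0.817·3.220 − 0.73 − 1.22 = 0.681.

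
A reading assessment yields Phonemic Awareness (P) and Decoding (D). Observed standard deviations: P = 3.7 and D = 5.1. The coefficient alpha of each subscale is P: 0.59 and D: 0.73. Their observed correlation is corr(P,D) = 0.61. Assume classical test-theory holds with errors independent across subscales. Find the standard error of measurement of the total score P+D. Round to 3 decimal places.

Var(total) = 39.7 + 23.0214 = 62.7214.
True-score variance = 27.0644 + 23.0214 = 50.0858, so reliability = 0.7985.
Error variance = 62.7214 − 50.0858 = 12.6356; SEM = √12.6356 = 3.555.

3.555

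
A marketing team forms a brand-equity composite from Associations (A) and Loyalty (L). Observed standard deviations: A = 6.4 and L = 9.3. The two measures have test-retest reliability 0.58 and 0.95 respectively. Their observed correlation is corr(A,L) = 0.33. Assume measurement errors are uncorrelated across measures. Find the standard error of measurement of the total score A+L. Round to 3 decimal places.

4.640

Var(total) = 127.45 + 39.2832 = 166.733.
True-score variance = 105.922 + 39.2832 = 145.206, so reliability = 0.8709.
Error variance = 166.733 − 145.206 = 21.5277; SEM = √21.5277 = 4.640.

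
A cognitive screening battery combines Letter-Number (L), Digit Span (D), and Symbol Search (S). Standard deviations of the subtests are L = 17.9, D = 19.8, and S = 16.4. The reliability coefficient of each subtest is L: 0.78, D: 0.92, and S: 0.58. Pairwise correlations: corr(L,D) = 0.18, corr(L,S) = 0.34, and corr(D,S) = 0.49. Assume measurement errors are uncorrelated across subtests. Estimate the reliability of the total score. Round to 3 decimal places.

0.868

Var(L+D+S) = 17.9² + 19.8² + 16.4² + 2·[17.9·19.8·0.18 + 17.9·16.4·0.34 + 19.8·16.4·0.49] = 981.41 + 645.438 = 1626.85.
Under uncorrelated errors the observed covariances equal the true-score covariances, so only the own-variance terms attenuate.
True-score variance = [17.9²·0.78 + 19.8²·0.92 + 16.4²·0.58] + 645.438 = 766.593 + 645.438 = 1412.03.
Reliability = 1412.03 / 1626.85 = 0.868.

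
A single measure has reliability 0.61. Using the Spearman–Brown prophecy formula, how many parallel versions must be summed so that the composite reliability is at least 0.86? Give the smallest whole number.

4

k ≥ ρ*(1−ρ₁)/(ρ₁(1−ρ*)) = 0.86·0.39 / (0.61·0.14) = 3.927.
Smallest integer k = 4.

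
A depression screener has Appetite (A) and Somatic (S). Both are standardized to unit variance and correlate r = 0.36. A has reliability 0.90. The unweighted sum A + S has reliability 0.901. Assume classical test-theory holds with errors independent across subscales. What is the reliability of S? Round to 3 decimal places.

0.831

Var(A+S) = 2 + 2·0.36 = 2.720.
True-score variance = ρ_A + ρ_S + 2·0.36, so 0.901 = (0.90 + ρ_S + 0.72) / 2.720.
ρ_S = 0.901·2.720 − 0.90 − 0.72 = 0.831.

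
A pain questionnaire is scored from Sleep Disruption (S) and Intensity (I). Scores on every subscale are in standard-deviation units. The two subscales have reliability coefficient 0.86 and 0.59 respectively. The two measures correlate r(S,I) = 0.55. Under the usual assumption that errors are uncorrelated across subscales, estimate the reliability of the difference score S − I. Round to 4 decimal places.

0.3889

Var(S−I) = 1 + 1 − 2·0.55 = 2 − 1.1 = 0.9.
With uncorrelated errors the cross-covariances are all true-score covariance, so they carry over unchanged; only the diagonal terms shrink to ρᵢσᵢ².
True-score variance = [0.86 + 0.59] − 1.1 = 1.45 − 1.1 = 0.35.
Reliability = 0.35 / 0.9 = 0.3889.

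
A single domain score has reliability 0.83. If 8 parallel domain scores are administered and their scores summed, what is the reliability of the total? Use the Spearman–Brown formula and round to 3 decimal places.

ρ_k = kρ / (1 + (k−1)ρ) = 8·0.83 / (1 + 7·0.83) = 6.640 / 6.810 = 0.975.

0.975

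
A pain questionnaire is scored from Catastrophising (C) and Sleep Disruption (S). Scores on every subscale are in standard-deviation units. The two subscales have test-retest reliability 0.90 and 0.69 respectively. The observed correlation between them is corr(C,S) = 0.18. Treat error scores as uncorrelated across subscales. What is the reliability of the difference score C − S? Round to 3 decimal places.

Var(C−S) = 1 + 1 − 2·0.18 = 2 − 0.36 = 1.64.
Because errors are independent across components, Cov(Tᵢ,Tⱼ) = Cov(Xᵢ,Xⱼ); the off-diagonal part of the true-score variance is the same as above.
True-score variance = [0.90 + 0.69] − 0.36 = 1.59 − 0.36 = 1.23.
Reliability = 1.23 / 1.64 = 0.750.

0.750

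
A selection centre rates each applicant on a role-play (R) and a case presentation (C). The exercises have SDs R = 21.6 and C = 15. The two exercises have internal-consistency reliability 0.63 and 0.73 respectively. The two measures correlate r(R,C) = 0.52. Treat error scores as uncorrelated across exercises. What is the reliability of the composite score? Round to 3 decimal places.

Var(R+C) = 21.6² + 15² + 2·[21.6·15·0.52] = 691.56 + 336.96 = 1028.52.
With uncorrelated errors the cross-covariances are all true-score covariance, so they carry over unchanged; only the diagonal terms shrink to ρᵢσᵢ².
True-score variance = [21.6²·0.63 + 15²·0.73] + 336.96 = 458.183 + 336.96 = 795.143.
Reliability = 795.143 / 1028.52 = 0.773.

0.773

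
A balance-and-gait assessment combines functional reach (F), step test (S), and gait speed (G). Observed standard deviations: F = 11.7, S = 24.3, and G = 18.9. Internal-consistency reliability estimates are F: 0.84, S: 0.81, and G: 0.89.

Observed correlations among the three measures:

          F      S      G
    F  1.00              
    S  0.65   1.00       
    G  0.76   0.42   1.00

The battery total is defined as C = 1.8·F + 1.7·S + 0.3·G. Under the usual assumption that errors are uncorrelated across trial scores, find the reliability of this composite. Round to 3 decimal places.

0.892

Var(C) = 1.8²·11.7² + 1.7²·24.3² + 0.3²·18.9² + 2·[3.06·11.7·24.3·0.65 + 0.54·11.7·18.9·0.76 + 0.51·24.3·18.9·0.42] = 2182.19 + 1509.24 = 3691.43.
With uncorrelated errors the cross-covariances are all true-score covariance, so they carry over unchanged; only the diagonal terms shrink to ρᵢσᵢ².
True-score variance = [1.8²·11.7²·0.84 + 1.7²·24.3²·0.81 + 0.3²·18.9²·0.89] + 1509.24 = 1783.45 + 1509.24 = 3292.69.
Reliability = 3292.69 / 3691.43 = 0.892.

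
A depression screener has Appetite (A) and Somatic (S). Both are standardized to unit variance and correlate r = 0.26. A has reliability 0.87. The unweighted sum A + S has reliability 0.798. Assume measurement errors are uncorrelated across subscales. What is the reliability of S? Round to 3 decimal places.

Var(A+S) = 2 + 2·0.26 = 2.520.
True-score variance = ρ_A + ρ_S + 2·0.26, so 0.798 = (0.87 + ρ_S + 0.52) / 2.520.
ρ_S = 0.798·2.520 − 0.87 − 0.52 = 0.621.

0.621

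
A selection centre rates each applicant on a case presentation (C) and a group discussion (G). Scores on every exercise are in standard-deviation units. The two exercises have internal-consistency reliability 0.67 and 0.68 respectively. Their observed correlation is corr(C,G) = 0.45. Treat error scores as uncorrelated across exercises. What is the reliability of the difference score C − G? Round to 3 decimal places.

Var(C−G) = 1 + 1 − 2·0.45 = 2 − 0.9 = 1.1.
With uncorrelated errors the cross-covariances are all true-score covariance, so they carry over unchanged; only the diagonal terms shrink to ρᵢσᵢ².
True-score variance = [0.67 + 0.68] − 0.9 = 1.35 − 0.9 = 0.45.
Reliability = 0.45 / 1.1 = 0.409.

0.409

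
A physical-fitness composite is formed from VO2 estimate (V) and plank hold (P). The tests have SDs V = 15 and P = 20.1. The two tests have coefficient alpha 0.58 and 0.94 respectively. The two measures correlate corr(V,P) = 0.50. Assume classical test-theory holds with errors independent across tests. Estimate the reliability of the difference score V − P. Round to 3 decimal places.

Var(V−P) = 15² + 20.1² − 2·15·20.1·0.50 = 629.01 − 301.5 = 327.51.
With uncorrelated errors the cross-covariances are all true-score covariance, so they carry over unchanged; only the diagonal terms shrink to ρᵢσᵢ².
True-score variance = [15²·0.58 + 20.1²·0.94] − 301.5 = 510.269 − 301.5 = 208.769.
Reliability = 208.769 / 327.51 = 0.637.

0.637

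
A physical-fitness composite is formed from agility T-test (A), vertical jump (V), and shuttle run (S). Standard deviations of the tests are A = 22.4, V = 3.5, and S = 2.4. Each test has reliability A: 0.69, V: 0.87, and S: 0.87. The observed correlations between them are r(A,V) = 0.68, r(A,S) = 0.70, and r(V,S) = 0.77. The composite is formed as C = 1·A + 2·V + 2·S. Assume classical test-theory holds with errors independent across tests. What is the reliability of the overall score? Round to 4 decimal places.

0.8333

Var(C) = 22.4² + 2²·3.5² + 2²·2.4² + 2·[2·22.4·3.5·0.68 + 2·22.4·2.4·0.70 + 4·3.5·2.4·0.77] = 573.8 + 415.52 = 989.32.
Under uncorrelated errors the observed covariances equal the true-score covariances, so only the own-variance terms attenuate.
True-score variance = [22.4²·0.69 + 2²·3.5²·0.87 + 2²·2.4²·0.87] + 415.52 = 408.889 + 415.52 = 824.409.
Reliability = 824.409 / 989.32 = 0.8333.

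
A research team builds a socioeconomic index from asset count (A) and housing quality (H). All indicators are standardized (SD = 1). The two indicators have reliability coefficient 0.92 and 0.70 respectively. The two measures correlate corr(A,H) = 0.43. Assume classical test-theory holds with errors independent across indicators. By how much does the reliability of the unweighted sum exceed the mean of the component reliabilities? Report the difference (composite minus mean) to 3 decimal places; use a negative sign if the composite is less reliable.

Var(sum) = 2 + 0.86 = 2.86; true-score variance = 1.62 + 0.86 = 2.48; composite reliability = 0.8671.
Mean component reliability = 0.8100.
Difference = 0.8671 − 0.8100 = 0.057.

0.057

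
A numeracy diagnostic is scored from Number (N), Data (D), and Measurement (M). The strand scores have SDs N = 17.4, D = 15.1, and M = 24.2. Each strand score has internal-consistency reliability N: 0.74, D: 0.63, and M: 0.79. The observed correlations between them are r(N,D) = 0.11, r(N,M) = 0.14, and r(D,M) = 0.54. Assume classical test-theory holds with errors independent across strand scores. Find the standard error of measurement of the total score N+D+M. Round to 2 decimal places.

Var(total) = 1116.41 + 570.359 = 1686.77.
True-score variance = 830.344 + 570.359 = 1400.7, so reliability = 0.8304.
Error variance = 1686.77 − 1400.7 = 286.066; SEM = √286.066 = 16.91.

16.91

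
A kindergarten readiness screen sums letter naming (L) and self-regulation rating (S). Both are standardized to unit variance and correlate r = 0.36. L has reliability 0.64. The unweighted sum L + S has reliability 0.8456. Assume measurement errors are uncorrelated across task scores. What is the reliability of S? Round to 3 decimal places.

Var(L+S) = 2 + 2·0.36 = 2.720.
True-score variance = ρ_L + ρ_S + 2·0.36, so 0.8456 = (0.64 + ρ_S + 0.72) / 2.720.
ρ_S = 0.8456·2.720 − 0.64 − 0.72 = 0.940.

0.940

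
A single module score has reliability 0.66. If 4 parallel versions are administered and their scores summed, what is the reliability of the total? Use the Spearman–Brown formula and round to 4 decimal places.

0.8859

ρ_k = kρ / (1 + (k−1)ρ) = 4·0.66 / (1 + 3·0.66) = 2.640 / 2.980 = 0.8859.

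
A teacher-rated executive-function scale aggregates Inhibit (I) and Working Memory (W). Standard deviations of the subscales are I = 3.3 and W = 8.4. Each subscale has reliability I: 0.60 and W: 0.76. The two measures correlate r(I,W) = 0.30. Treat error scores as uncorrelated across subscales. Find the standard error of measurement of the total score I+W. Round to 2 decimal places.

4.61

Var(total) = 81.45 + 16.632 = 98.082.
True-score variance = 60.1596 + 16.632 = 76.7916, so reliability = 0.7829.
Error variance = 98.082 − 76.7916 = 21.2904; SEM = √21.2904 = 4.61.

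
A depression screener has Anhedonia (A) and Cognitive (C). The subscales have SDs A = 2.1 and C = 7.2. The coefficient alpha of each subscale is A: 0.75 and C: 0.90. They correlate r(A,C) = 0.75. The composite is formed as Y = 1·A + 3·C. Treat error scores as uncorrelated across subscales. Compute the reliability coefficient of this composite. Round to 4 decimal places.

0.9114

Var(Y) = 2.1² + 3²·7.2² + 2·[3·2.1·7.2·0.75] = 470.97 + 68.04 = 539.01.
Because errors are independent across components, Cov(Tᵢ,Tⱼ) = Cov(Xᵢ,Xⱼ); the off-diagonal part of the true-score variance is the same as above.
True-score variance = [2.1²·0.75 + 3²·7.2²·0.90] + 68.04 = 423.212 + 68.04 = 491.252.
Reliability = 491.252 / 539.01 = 0.9114.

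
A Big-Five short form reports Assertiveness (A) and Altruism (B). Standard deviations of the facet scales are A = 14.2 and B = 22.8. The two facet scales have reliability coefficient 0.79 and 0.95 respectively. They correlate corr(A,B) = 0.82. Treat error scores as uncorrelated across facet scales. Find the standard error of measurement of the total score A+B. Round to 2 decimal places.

8.27

Var(total) = 721.48 + 530.966 = 1252.45.
True-score variance = 653.144 + 530.966 = 1184.11, so reliability = 0.9454.
Error variance = 1252.45 − 1184.11 = 68.3364; SEM = √68.3364 = 8.27.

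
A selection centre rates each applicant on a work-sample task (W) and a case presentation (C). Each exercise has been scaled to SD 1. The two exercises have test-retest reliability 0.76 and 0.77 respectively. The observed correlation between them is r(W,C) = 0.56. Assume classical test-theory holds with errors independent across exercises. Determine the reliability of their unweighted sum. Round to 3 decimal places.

0.849

Var(W+C) = 2 + 2·[0.56] = 2 + 1.12 = 3.12.
Because errors are independent across components, Cov(Tᵢ,Tⱼ) = Cov(Xᵢ,Xⱼ); the off-diagonal part of the true-score variance is the same as above.
True-score variance = [0.76 + 0.77] + 1.12 = 1.53 + 1.12 = 2.65.
Reliability = 2.65 / 3.12 = 0.849.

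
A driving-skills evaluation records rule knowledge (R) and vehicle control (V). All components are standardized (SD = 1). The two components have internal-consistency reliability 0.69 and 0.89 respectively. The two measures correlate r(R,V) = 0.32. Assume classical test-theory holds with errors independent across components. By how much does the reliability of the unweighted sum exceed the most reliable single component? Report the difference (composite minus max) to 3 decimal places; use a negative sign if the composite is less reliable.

Var(sum) = 2 + 0.64 = 2.64; true-score variance = 1.58 + 0.64 = 2.22; composite reliability = 0.8409.
Max component reliability = 0.8900.
Difference = 0.8409 − 0.8900 = -0.049.

-0.049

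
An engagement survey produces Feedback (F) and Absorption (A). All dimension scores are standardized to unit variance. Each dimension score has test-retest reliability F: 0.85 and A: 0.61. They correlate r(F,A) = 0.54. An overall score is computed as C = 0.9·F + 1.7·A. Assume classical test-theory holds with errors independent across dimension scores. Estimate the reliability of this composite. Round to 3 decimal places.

0.767

Var(C) = 0.9² + 1.7² + 2·[1.53·0.54] = 3.7 + 1.6524 = 5.3524.
Under uncorrelated errors the observed covariances equal the true-score covariances, so only the own-variance terms attenuate.
True-score variance = [0.9²·0.85 + 1.7²·0.61] + 1.6524 = 2.4514 + 1.6524 = 4.1038.
Reliability = 4.1038 / 5.3524 = 0.767.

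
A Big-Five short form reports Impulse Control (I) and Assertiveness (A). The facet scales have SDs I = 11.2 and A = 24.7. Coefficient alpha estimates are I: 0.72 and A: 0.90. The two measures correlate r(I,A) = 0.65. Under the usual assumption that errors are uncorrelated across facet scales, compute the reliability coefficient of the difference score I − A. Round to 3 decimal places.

Var(I−A) = 11.2² + 24.7² − 2·11.2·24.7·0.65 = 735.53 − 359.632 = 375.898.
Under uncorrelated errors the observed covariances equal the true-score covariances, so only the own-variance terms attenuate.
True-score variance = [11.2²·0.72 + 24.7²·0.90] − 359.632 = 639.398 − 359.632 = 279.766.
Reliability = 279.766 / 375.898 = 0.744.

0.744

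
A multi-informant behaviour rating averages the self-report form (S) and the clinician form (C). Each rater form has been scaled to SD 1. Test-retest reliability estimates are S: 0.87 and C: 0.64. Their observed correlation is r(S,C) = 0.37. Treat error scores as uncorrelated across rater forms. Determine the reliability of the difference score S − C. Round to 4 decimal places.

Var(S−C) = 1 + 1 − 2·0.37 = 2 − 0.74 = 1.26.
Because errors are independent across components, Cov(Tᵢ,Tⱼ) = Cov(Xᵢ,Xⱼ); the off-diagonal part of the true-score variance is the same as above.
True-score variance = [0.87 + 0.64] − 0.74 = 1.51 − 0.74 = 0.77.
Reliability = 0.77 / 1.26 = 0.6111.

0.6111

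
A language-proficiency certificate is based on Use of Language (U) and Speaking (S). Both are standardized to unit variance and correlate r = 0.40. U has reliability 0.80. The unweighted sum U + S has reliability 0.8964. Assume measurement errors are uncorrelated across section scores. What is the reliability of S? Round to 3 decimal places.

Var(U+S) = 2 + 2·0.40 = 2.800.
True-score variance = ρ_U + ρ_S + 2·0.40, so 0.8964 = (0.80 + ρ_S + 0.80) / 2.800.
ρ_S = 0.8964·2.800 − 0.80 − 0.80 = 0.910.

0.910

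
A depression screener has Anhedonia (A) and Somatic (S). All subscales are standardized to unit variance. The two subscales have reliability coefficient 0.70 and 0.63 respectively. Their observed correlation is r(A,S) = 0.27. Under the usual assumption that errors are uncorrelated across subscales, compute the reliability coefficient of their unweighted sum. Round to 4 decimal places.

Var(A+S) = 2 + 2·[0.27] = 2 + 0.54 = 2.54.
Under uncorrelated errors the observed covariances equal the true-score covariances, so only the own-variance terms attenuate.
True-score variance = [0.70 + 0.63] + 0.54 = 1.33 + 0.54 = 1.87.
Reliability = 1.87 / 2.54 = 0.7362.

0.7362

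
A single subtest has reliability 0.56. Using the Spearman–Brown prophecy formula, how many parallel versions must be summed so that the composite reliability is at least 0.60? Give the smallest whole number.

k ≥ ρ*(1−ρ₁)/(ρ₁(1−ρ*)) = 0.60·0.44 / (0.56·0.40) = 1.179.
Smallest integer k = 2.

2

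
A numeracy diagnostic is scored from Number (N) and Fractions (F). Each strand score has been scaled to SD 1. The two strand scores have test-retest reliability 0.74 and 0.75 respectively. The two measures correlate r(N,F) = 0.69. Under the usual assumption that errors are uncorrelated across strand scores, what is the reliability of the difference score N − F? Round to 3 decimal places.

0.177

Var(N−F) = 1 + 1 − 2·0.69 = 2 − 1.38 = 0.62.
With uncorrelated errors the cross-covariances are all true-score covariance, so they carry over unchanged; only the diagonal terms shrink to ρᵢσᵢ².
True-score variance = [0.74 + 0.75] − 1.38 = 1.49 − 1.38 = 0.11.
Reliability = 0.11 / 0.62 = 0.177.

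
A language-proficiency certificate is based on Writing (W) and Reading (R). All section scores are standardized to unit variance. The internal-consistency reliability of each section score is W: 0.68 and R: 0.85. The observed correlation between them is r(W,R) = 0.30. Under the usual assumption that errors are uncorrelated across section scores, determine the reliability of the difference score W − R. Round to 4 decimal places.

Var(W−R) = 1 + 1 − 2·0.30 = 2 − 0.6 = 1.4.
Because errors are independent across components, Cov(Tᵢ,Tⱼ) = Cov(Xᵢ,Xⱼ); the off-diagonal part of the true-score variance is the same as above.
True-score variance = [0.68 + 0.85] − 0.6 = 1.53 − 0.6 = 0.93.
Reliability = 0.93 / 1.4 = 0.6643.

0.6643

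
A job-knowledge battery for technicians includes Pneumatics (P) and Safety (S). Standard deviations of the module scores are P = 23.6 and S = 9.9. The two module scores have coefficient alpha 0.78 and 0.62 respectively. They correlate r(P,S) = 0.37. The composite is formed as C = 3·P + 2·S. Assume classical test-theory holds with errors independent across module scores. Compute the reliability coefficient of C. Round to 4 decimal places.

Var(C) = 3²·23.6² + 2²·9.9² + 2·[6·23.6·9.9·0.37] = 5404.68 + 1037.36 = 6442.04.
Because errors are independent across components, Cov(Tᵢ,Tⱼ) = Cov(Xᵢ,Xⱼ); the off-diagonal part of the true-score variance is the same as above.
True-score variance = [3²·23.6²·0.78 + 2²·9.9²·0.62] + 1037.36 = 4152.92 + 1037.36 = 5190.29.
Reliability = 5190.29 / 6442.04 = 0.8057.

0.8057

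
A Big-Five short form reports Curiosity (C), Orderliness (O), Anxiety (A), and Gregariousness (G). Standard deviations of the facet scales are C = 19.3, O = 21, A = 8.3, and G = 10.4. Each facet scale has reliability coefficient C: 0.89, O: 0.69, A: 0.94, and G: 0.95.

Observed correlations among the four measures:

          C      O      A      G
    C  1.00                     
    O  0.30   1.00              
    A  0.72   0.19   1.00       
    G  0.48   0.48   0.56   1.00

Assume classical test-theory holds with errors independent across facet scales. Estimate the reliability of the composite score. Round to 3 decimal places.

0.908

Var(C+O+A+G) = 19.3² + 21² + 8.3² + 10.4² + 2·[19.3·21·0.30 + 19.3·8.3·0.72 + 19.3·10.4·0.48 + 21·8.3·0.19 + 21·10.4·0.48 + 8.3·10.4·0.56] = 990.54 + 1039.12 = 2029.66.
Because errors are independent across components, Cov(Tᵢ,Tⱼ) = Cov(Xᵢ,Xⱼ); the off-diagonal part of the true-score variance is the same as above.
True-score variance = [19.3²·0.89 + 21²·0.69 + 8.3²·0.94 + 10.4²·0.95] + 1039.12 = 803.315 + 1039.12 = 1842.44.
Reliability = 1842.44 / 2029.66 = 0.908.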